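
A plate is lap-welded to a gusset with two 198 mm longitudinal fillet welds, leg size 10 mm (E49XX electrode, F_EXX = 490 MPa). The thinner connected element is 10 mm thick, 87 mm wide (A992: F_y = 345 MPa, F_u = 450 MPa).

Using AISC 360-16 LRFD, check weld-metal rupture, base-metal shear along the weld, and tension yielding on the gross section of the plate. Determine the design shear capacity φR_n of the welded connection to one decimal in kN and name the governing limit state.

270.1 kN (gross-section yield governs)

Weld metal: throat = 0.707×10 = 7.07 mm, L = 2×198 = 396 mm. φR_n = 0.75 × 0.6 × 490 × 7.07 × 396 = 617.3 kN.
Base metal shear (10 mm plate): yield φR_n = 1.0×0.6×345×10×396 = 819.7 kN; rupture φR_n = 0.75×0.6×450×10×396 = 801.9 kN; take 801.9 kN (rupture).
Tension yield (gross): A_g = 87×10 = 870 mm². φR_n = 0.90 × 345 × 870 = 270.1 kN.
Governing: min(617.3, 801.9, 270.1) = 270.1 kN → gross-section yield.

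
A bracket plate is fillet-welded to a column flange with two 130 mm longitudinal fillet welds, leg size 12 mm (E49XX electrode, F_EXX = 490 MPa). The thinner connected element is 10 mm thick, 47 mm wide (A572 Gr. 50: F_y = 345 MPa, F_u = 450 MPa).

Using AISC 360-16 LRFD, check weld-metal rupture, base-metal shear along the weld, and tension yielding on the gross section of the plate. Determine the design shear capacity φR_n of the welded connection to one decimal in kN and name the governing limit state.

145.9 kN (gross-section yield governs)

Weld metal: throat = 0.707×12 = 8.484 mm, L = 2×130 = 260 mm. φR_n = 0.75 × 0.6 × 490 × 8.484 × 260 = 486.4 kN.
Base metal shear (10 mm plate): yield φR_n = 1.0×0.6×345×10×260 = 538.2 kN; rupture φR_n = 0.75×0.6×450×10×260 = 526.5 kN; take 526.5 kN (rupture).
Tension yield (gross): A_g = 47×10 = 470 mm². φR_n = 0.90 × 345 × 470 = 145.9 kN.
Governing: min(486.4, 526.5, 145.9) = 145.9 kN → gross-section yield.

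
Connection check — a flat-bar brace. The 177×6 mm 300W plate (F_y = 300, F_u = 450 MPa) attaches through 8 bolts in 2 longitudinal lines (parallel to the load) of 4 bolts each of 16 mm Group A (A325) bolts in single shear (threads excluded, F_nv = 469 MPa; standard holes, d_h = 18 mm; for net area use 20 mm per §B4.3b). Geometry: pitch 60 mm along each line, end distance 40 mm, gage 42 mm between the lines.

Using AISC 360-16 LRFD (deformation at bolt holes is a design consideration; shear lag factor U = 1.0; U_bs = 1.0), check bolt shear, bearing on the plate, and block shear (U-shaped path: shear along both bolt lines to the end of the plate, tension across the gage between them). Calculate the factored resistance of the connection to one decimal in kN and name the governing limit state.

Bolt shear: A_b = π(16)²/4 = 201.06 mm². φR_n = 0.75 × 469 × 201.06 × 8 × 1 = 565.8 kN.
Bearing (6 mm plate, F_u = 450 MPa): end bolts L_c = 40 − 18/2 = 31, R_n = min(1.2×31×6×450, 2.4×16×6×450) = 100.44 kN/bolt; interior L_c = 60 − 18 = 42, R_n = 103.68 kN/bolt. φR_n = 0.75 × (2×100.44 + 6×103.68) = 617.2 kN.
Block shear: shear path 2×[40+3×60] = 2×220 mm, A_gv = 2640, A_nv = 2×(220 − 3.5×20)×6 = 1800 mm²; tension across gage: (42 − 1×20)×6 = 132 mm². R_n = min(0.6×450×1800, 0.6×300×2640) + 1.0×450×132 = min(486, 475.2) + 59.4 = 534.6 kN. φR_n = 0.75 × 534.6 = 401.0 kN.
Governing: min(565.8, 617.2, 401.0) = 401.0 kN → block shear.

401.0 kN (block shear governs)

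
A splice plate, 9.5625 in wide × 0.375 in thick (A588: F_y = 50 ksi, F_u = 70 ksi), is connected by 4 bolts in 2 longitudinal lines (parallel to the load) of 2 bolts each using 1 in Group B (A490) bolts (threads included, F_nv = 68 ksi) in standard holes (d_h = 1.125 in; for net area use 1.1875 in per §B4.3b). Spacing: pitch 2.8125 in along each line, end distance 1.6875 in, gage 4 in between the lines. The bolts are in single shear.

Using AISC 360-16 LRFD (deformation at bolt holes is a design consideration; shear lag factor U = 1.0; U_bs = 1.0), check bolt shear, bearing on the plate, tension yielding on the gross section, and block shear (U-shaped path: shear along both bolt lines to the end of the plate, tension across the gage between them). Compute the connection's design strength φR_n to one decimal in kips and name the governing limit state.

Bolt shear: A_b = π(1)²/4 = 0.7854 in². φR_n = 0.75 × 68 × 0.7854 × 4 × 1 = 160.2 kips.
Bearing (0.375 in plate, F_u = 70 ksi): end bolts L_c = 1.6875 − 1.125/2 = 1.125, R_n = min(1.2×1.125×0.375×70, 2.4×1×0.375×70) = 35.438 kips/bolt; interior L_c = 2.8125 − 1.125 = 1.6875, R_n = 53.156 kips/bolt. φR_n = 0.75 × (2×35.438 + 2×53.156) = 132.9 kips.
Tension yield (gross): A_g = 9.5625×0.375 = 3.5859 in². φR_n = 0.90 × 50 × 3.5859 = 161.4 kips.
Block shear: shear path 2×[1.6875+1×2.8125] = 2×4.5 in, A_gv = 3.375, A_nv = 2×(4.5 − 1.5×1.1875)×0.375 = 2.0391 in²; tension across gage: (4 − 1×1.1875)×0.375 = 1.0547 in². R_n = min(0.6×70×2.0391, 0.6×50×3.375) + 1.0×70×1.0547 = min(85.642, 101.25) + 73.829 = 159.47 kips. φR_n = 0.75 × 159.47 = 119.6 kips.
Governing: min(160.2, 132.9, 161.4, 119.6) = 119.6 kips → block shear.

119.6 kips (block shear governs)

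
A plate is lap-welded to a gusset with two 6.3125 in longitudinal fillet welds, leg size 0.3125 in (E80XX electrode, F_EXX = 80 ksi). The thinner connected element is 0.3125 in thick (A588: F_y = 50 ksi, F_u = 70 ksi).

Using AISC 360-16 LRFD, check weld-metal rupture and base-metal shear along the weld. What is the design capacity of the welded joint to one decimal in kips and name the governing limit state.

100.4 kips (weld metal governs)

Weld metal: throat = 0.707×0.3125 = 0.22094 in, L = 2×6.3125 = 12.625 in. φR_n = 0.75 × 0.6 × 80 × 0.22094 × 12.625 = 100.4 kips.
Base metal shear (0.3125 in plate): yield φR_n = 1.0×0.6×50×0.3125×12.625 = 118.4 kips; rupture φR_n = 0.75×0.6×70×0.3125×12.625 = 124.3 kips; take 118.4 kips (yield).
Governing: min(100.4, 118.4) = 100.4 kips → weld metal.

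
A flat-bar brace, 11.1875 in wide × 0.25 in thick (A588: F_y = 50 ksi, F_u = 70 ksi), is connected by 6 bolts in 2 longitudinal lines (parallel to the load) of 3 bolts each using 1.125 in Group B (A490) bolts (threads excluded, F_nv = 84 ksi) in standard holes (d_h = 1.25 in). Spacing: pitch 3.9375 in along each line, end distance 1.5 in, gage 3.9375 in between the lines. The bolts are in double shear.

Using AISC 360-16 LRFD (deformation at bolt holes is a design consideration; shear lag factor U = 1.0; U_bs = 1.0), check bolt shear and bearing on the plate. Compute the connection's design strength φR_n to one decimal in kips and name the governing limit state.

169.3 kips (bearing governs)

Bolt shear: A_b = π(1.125)²/4 = 0.99402 in². φR_n = 0.75 × 84 × 0.99402 × 6 × 2 = 751.5 kips.
Bearing (0.25 in plate, F_u = 70 ksi): end bolts L_c = 1.5 − 1.25/2 = 0.875, R_n = min(1.2×0.875×0.25×70, 2.4×1.125×0.25×70) = 18.375 kips/bolt; interior L_c = 3.9375 − 1.25 = 2.6875, R_n = 47.25 kips/bolt. φR_n = 0.75 × (2×18.375 + 4×47.25) = 169.3 kips.
Governing: min(751.5, 169.3) = 169.3 kips → bearing.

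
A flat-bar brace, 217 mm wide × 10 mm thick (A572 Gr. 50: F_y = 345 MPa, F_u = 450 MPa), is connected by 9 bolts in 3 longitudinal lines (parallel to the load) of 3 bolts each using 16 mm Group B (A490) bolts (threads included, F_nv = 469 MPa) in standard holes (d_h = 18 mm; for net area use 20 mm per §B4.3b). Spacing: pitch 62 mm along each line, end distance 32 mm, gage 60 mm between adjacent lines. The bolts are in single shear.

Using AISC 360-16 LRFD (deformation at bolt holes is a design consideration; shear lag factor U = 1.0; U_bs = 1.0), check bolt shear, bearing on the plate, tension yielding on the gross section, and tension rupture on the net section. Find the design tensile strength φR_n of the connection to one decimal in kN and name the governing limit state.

Bolt shear: A_b = π(16)²/4 = 201.06 mm². φR_n = 0.75 × 469 × 201.06 × 9 × 1 = 636.5 kN.
Bearing (10 mm plate, F_u = 450 MPa): end bolts L_c = 32 − 18/2 = 23, R_n = min(1.2×23×10×450, 2.4×16×10×450) = 124.2 kN/bolt; interior L_c = 62 − 18 = 44, R_n = 172.8 kN/bolt. φR_n = 0.75 × (3×124.2 + 6×172.8) = 1057.1 kN.
Tension yield (gross): A_g = 217×10 = 2170 mm². φR_n = 0.90 × 345 × 2170 = 673.8 kN.
Tension rupture (net): A_n = (217 − 3×20)×10 = 1570 mm² (U = 1.0, A_e = A_n). φR_n = 0.75 × 450 × 1570 = 529.9 kN.
Governing: min(636.5, 1057.1, 673.8, 529.9) = 529.9 kN → net-section rupture.

529.9 kN (net-section rupture governs)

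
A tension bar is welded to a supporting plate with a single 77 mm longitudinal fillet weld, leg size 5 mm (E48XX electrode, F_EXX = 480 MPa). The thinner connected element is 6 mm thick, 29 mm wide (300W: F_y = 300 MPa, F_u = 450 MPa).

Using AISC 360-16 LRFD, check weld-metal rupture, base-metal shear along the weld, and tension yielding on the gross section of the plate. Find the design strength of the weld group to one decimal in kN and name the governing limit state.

47.0 kN (gross-section yield governs)

Weld metal: throat = 0.707×5 = 3.535 mm, L = 77 mm. φR_n = 0.75 × 0.6 × 480 × 3.535 × 77 = 58.8 kN.
Base metal shear (6 mm plate): yield φR_n = 1.0×0.6×300×6×77 = 83.2 kN; rupture φR_n = 0.75×0.6×450×6×77 = 93.6 kN; take 83.2 kN (yield).
Tension yield (gross): A_g = 29×6 = 174 mm². φR_n = 0.90 × 300 × 174 = 47.0 kN.
Governing: min(58.8, 83.2, 47.0) = 47.0 kN → gross-section yield.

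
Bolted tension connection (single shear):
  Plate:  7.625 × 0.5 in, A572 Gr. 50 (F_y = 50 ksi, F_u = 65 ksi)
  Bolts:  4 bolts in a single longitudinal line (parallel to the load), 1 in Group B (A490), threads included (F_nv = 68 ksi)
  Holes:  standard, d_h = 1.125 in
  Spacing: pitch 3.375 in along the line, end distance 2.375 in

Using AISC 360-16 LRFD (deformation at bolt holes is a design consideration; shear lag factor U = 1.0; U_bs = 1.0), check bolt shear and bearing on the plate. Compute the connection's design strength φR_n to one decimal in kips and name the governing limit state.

160.2 kips (bolt shear governs)

Bolt shear: A_b = π(1)²/4 = 0.7854 in². φR_n = 0.75 × 68 × 0.7854 × 4 × 1 = 160.2 kips.
Bearing (0.5 in plate, F_u = 65 ksi): end bolts L_c = 2.375 − 1.125/2 = 1.8125, R_n = min(1.2×1.8125×0.5×65, 2.4×1×0.5×65) = 70.688 kips/bolt; interior L_c = 3.375 − 1.125 = 2.25, R_n = 78 kips/bolt. φR_n = 0.75 × (1×70.688 + 3×78) = 228.5 kips.
Governing: min(160.2, 228.5) = 160.2 kips → bolt shear.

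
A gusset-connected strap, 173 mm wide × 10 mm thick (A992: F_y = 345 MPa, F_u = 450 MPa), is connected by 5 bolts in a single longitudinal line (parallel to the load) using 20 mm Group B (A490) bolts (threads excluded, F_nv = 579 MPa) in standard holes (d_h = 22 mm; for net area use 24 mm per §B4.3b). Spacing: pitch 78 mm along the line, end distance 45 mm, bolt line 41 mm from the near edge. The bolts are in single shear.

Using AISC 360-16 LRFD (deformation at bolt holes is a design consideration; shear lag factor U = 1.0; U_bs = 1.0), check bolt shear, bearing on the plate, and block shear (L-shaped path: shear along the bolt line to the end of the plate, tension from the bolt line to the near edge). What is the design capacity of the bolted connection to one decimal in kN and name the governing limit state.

Bolt shear: A_b = π(20)²/4 = 314.16 mm². φR_n = 0.75 × 579 × 314.16 × 5 × 1 = 682.1 kN.
Bearing (10 mm plate, F_u = 450 MPa): end bolts L_c = 45 − 22/2 = 34, R_n = min(1.2×34×10×450, 2.4×20×10×450) = 183.6 kN/bolt; interior L_c = 78 − 22 = 56, R_n = 216 kN/bolt. φR_n = 0.75 × (1×183.6 + 4×216) = 785.7 kN.
Block shear: shear path 1×[45+4×78] = 1×357 mm, A_gv = 3570, A_nv = 1×(357 − 4.5×24)×10 = 2490 mm²; tension to near edge: (41 − 0.5×24)×10 = 290 mm². R_n = min(0.6×450×2490, 0.6×345×3570) + 1.0×450×290 = min(672.3, 738.99) + 130.5 = 802.8 kN. φR_n = 0.75 × 802.8 = 602.1 kN.
Governing: min(682.1, 785.7, 602.1) = 602.1 kN → block shear.

602.1 kN (block shear governs)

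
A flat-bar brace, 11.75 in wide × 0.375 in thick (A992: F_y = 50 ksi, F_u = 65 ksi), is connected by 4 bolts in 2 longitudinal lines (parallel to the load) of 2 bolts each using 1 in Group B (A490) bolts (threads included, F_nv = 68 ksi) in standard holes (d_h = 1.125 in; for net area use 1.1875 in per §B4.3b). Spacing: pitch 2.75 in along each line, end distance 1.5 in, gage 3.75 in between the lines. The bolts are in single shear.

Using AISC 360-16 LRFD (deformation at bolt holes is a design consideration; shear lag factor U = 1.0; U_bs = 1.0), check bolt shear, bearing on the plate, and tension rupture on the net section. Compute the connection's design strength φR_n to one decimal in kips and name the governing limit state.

112.4 kips (bearing governs)

Bolt shear: A_b = π(1)²/4 = 0.7854 in². φR_n = 0.75 × 68 × 0.7854 × 4 × 1 = 160.2 kips.
Bearing (0.375 in plate, F_u = 65 ksi): end bolts L_c = 1.5 − 1.125/2 = 0.9375, R_n = min(1.2×0.9375×0.375×65, 2.4×1×0.375×65) = 27.422 kips/bolt; interior L_c = 2.75 − 1.125 = 1.625, R_n = 47.531 kips/bolt. φR_n = 0.75 × (2×27.422 + 2×47.531) = 112.4 kips.
Tension rupture (net): A_n = (11.75 − 2×1.1875)×0.375 = 3.5156 in² (U = 1.0, A_e = A_n). φR_n = 0.75 × 65 × 3.5156 = 171.4 kips.
Governing: min(160.2, 112.4, 171.4) = 112.4 kips → bearing.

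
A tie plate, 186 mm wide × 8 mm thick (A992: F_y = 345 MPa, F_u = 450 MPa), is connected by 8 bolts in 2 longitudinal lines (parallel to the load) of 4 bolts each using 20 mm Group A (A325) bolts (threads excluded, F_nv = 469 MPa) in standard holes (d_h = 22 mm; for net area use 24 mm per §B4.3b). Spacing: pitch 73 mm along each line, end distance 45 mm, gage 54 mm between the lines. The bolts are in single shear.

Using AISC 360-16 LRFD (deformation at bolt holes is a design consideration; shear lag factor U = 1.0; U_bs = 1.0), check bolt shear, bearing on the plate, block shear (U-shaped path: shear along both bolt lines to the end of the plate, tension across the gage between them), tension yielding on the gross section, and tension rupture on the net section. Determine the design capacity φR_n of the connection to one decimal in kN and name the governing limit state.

372.6 kN (net-section rupture governs)

Bolt shear: A_b = π(20)²/4 = 314.16 mm². φR_n = 0.75 × 469 × 314.16 × 8 × 1 = 884.0 kN.
Bearing (8 mm plate, F_u = 450 MPa): end bolts L_c = 45 − 22/2 = 34, R_n = min(1.2×34×8×450, 2.4×20×8×450) = 146.88 kN/bolt; interior L_c = 73 − 22 = 51, R_n = 172.8 kN/bolt. φR_n = 0.75 × (2×146.88 + 6×172.8) = 997.9 kN.
Block shear: shear path 2×[45+3×73] = 2×264 mm, A_gv = 4224, A_nv = 2×(264 − 3.5×24)×8 = 2880 mm²; tension across gage: (54 − 1×24)×8 = 240 mm². R_n = min(0.6×450×2880, 0.6×345×4224) + 1.0×450×240 = min(777.6, 874.37) + 108 = 885.6 kN. φR_n = 0.75 × 885.6 = 664.2 kN.
Tension yield (gross): A_g = 186×8 = 1488 mm². φR_n = 0.90 × 345 × 1488 = 462.0 kN.
Tension rupture (net): A_n = (186 − 2×24)×8 = 1104 mm² (U = 1.0, A_e = A_n). φR_n = 0.75 × 450 × 1104 = 372.6 kN.
Governing: min(884.0, 997.9, 664.2, 462.0, 372.6) = 372.6 kN → net-section rupture.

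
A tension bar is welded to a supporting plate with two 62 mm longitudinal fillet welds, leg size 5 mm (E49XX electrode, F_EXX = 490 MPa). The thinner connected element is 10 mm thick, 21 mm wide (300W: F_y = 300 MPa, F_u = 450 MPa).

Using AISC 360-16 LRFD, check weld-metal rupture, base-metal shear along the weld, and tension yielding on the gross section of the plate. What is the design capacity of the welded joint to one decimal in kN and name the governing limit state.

Weld metal: throat = 0.707×5 = 3.535 mm, L = 2×62 = 124 mm. φR_n = 0.75 × 0.6 × 490 × 3.535 × 124 = 96.7 kN.
Base metal shear (10 mm plate): yield φR_n = 1.0×0.6×300×10×124 = 223.2 kN; rupture φR_n = 0.75×0.6×450×10×124 = 251.1 kN; take 223.2 kN (yield).
Tension yield (gross): A_g = 21×10 = 210 mm². φR_n = 0.90 × 300 × 210 = 56.7 kN.
Governing: min(96.7, 223.2, 56.7) = 56.7 kN → gross-section yield.

56.7 kN (gross-section yield governs)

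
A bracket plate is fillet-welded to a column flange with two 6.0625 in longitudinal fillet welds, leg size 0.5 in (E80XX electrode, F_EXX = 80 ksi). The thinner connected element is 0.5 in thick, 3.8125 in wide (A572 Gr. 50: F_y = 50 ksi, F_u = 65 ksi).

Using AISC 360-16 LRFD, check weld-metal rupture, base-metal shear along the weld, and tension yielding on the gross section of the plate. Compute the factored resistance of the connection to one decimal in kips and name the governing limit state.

85.8 kips (gross-section yield governs)

Weld metal: throat = 0.707×0.5 = 0.3535 in, L = 2×6.0625 = 12.125 in. φR_n = 0.75 × 0.6 × 80 × 0.3535 × 12.125 = 154.3 kips.
Base metal shear (0.5 in plate): yield φR_n = 1.0×0.6×50×0.5×12.125 = 181.9 kips; rupture φR_n = 0.75×0.6×65×0.5×12.125 = 177.3 kips; take 177.3 kips (rupture).
Tension yield (gross): A_g = 3.8125×0.5 = 1.9063 in². φR_n = 0.90 × 50 × 1.9063 = 85.8 kips.
Governing: min(154.3, 177.3, 85.8) = 85.8 kips → gross-section yield.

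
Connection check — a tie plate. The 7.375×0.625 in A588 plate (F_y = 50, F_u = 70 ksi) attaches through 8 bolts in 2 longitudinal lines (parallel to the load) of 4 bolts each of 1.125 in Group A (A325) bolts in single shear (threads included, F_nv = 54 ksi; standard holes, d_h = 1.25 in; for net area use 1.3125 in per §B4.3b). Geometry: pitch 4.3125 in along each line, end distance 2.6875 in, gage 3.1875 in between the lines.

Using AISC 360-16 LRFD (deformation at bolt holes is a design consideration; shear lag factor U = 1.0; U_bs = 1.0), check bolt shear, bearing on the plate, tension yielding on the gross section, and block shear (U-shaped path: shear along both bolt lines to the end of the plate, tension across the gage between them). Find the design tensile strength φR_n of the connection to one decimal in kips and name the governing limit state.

Bolt shear: A_b = π(1.125)²/4 = 0.99402 in². φR_n = 0.75 × 54 × 0.99402 × 8 × 1 = 322.1 kips.
Bearing (0.625 in plate, F_u = 70 ksi): end bolts L_c = 2.6875 − 1.25/2 = 2.0625, R_n = min(1.2×2.0625×0.625×70, 2.4×1.125×0.625×70) = 108.28 kips/bolt; interior L_c = 4.3125 − 1.25 = 3.0625, R_n = 118.13 kips/bolt. φR_n = 0.75 × (2×108.28 + 6×118.13) = 694.0 kips.
Tension yield (gross): A_g = 7.375×0.625 = 4.6094 in². φR_n = 0.90 × 50 × 4.6094 = 207.4 kips.
Block shear: shear path 2×[2.6875+3×4.3125] = 2×15.625 in, A_gv = 19.531, A_nv = 2×(15.625 − 3.5×1.3125)×0.625 = 13.789 in²; tension across gage: (3.1875 − 1×1.3125)×0.625 = 1.1719 in². R_n = min(0.6×70×13.789, 0.6×50×19.531) + 1.0×70×1.1719 = min(579.14, 585.93) + 82.033 = 661.17 kips. φR_n = 0.75 × 661.17 = 495.9 kips.
Governing: min(322.1, 694.0, 207.4, 495.9) = 207.4 kips → gross-section yield.

207.4 kips (gross-section yield governs)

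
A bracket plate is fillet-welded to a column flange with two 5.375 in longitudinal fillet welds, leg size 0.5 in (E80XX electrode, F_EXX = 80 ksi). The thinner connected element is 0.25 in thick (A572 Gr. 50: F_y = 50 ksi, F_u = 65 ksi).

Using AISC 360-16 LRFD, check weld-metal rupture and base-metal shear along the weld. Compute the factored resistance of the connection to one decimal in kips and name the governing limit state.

Weld metal: throat = 0.707×0.5 = 0.3535 in, L = 2×5.375 = 10.75 in. φR_n = 0.75 × 0.6 × 80 × 0.3535 × 10.75 = 136.8 kips.
Base metal shear (0.25 in plate): yield φR_n = 1.0×0.6×50×0.25×10.75 = 80.6 kips; rupture φR_n = 0.75×0.6×65×0.25×10.75 = 78.6 kips; take 78.6 kips (rupture).
Governing: min(136.8, 78.6) = 78.6 kips → base-metal shear.

78.6 kips (base-metal shear governs)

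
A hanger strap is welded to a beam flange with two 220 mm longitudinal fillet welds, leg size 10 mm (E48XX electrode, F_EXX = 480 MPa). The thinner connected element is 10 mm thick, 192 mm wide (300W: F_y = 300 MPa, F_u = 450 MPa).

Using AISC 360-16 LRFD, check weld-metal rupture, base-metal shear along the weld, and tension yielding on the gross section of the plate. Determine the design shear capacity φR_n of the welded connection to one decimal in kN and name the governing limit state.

Weld metal: throat = 0.707×10 = 7.07 mm, L = 2×220 = 440 mm. φR_n = 0.75 × 0.6 × 480 × 7.07 × 440 = 671.9 kN.
Base metal shear (10 mm plate): yield φR_n = 1.0×0.6×300×10×440 = 792.0 kN; rupture φR_n = 0.75×0.6×450×10×440 = 891.0 kN; take 792.0 kN (yield).
Tension yield (gross): A_g = 192×10 = 1920 mm². φR_n = 0.90 × 300 × 1920 = 518.4 kN.
Governing: min(671.9, 792.0, 518.4) = 518.4 kN → gross-section yield.

518.4 kN (gross-section yield governs)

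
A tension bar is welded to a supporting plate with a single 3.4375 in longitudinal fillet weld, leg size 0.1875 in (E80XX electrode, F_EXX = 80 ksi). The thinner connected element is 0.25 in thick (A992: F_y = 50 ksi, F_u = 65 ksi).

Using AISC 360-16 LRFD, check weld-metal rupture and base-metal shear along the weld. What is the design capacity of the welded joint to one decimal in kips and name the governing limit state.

16.4 kips (weld metal governs)

Weld metal: throat = 0.707×0.1875 = 0.13256 in, L = 3.4375 in. φR_n = 0.75 × 0.6 × 80 × 0.13256 × 3.4375 = 16.4 kips.
Base metal shear (0.25 in plate): yield φR_n = 1.0×0.6×50×0.25×3.4375 = 25.8 kips; rupture φR_n = 0.75×0.6×65×0.25×3.4375 = 25.1 kips; take 25.1 kips (rupture).
Governing: min(16.4, 25.1) = 16.4 kips → weld metal.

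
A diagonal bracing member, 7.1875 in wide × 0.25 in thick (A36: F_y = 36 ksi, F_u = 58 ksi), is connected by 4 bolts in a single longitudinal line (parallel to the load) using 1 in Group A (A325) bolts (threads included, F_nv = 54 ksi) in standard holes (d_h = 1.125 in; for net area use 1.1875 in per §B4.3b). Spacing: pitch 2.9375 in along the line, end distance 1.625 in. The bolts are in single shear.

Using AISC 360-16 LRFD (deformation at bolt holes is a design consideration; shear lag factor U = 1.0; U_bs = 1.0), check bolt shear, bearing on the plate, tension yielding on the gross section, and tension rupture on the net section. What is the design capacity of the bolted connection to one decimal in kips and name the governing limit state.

58.2 kips (gross-section yield governs)

Bolt shear: A_b = π(1)²/4 = 0.7854 in². φR_n = 0.75 × 54 × 0.7854 × 4 × 1 = 127.2 kips.
Bearing (0.25 in plate, F_u = 58 ksi): end bolts L_c = 1.625 − 1.125/2 = 1.0625, R_n = min(1.2×1.0625×0.25×58, 2.4×1×0.25×58) = 18.488 kips/bolt; interior L_c = 2.9375 − 1.125 = 1.8125, R_n = 31.538 kips/bolt. φR_n = 0.75 × (1×18.488 + 3×31.538) = 84.8 kips.
Tension yield (gross): A_g = 7.1875×0.25 = 1.7969 in². φR_n = 0.90 × 36 × 1.7969 = 58.2 kips.
Tension rupture (net): A_n = (7.1875 − 1×1.1875)×0.25 = 1.5 in² (U = 1.0, A_e = A_n). φR_n = 0.75 × 58 × 1.5 = 65.3 kips.
Governing: min(127.2, 84.8, 58.2, 65.3) = 58.2 kips → gross-section yield.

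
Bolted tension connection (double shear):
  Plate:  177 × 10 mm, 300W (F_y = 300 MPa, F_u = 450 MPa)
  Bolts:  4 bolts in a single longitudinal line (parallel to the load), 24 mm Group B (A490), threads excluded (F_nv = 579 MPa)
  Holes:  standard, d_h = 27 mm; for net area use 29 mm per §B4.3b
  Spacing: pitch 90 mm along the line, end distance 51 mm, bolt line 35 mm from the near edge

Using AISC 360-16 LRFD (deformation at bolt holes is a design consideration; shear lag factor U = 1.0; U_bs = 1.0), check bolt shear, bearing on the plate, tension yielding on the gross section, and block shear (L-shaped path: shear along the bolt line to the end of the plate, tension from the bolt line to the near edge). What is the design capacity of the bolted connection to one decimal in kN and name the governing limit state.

477.9 kN (gross-section yield governs)

Bolt shear: A_b = π(24)²/4 = 452.39 mm². φR_n = 0.75 × 579 × 452.39 × 4 × 2 = 1571.6 kN.
Bearing (10 mm plate, F_u = 450 MPa): end bolts L_c = 51 − 27/2 = 37.5, R_n = min(1.2×37.5×10×450, 2.4×24×10×450) = 202.5 kN/bolt; interior L_c = 90 − 27 = 63, R_n = 259.2 kN/bolt. φR_n = 0.75 × (1×202.5 + 3×259.2) = 735.1 kN.
Tension yield (gross): A_g = 177×10 = 1770 mm². φR_n = 0.90 × 300 × 1770 = 477.9 kN.
Block shear: shear path 1×[51+3×90] = 1×321 mm, A_gv = 3210, A_nv = 1×(321 − 3.5×29)×10 = 2195 mm²; tension to near edge: (35 − 0.5×29)×10 = 205 mm². R_n = min(0.6×450×2195, 0.6×300×3210) + 1.0×450×205 = min(592.65, 577.8) + 92.25 = 670.05 kN. φR_n = 0.75 × 670.05 = 502.5 kN.
Governing: min(1571.6, 735.1, 477.9, 502.5) = 477.9 kN → gross-section yield.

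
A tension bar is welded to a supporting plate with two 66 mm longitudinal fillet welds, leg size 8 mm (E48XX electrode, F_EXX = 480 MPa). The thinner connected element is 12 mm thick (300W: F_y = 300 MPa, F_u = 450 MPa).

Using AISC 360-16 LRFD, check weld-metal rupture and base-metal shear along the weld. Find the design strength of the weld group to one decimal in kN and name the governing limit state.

161.3 kN (weld metal governs)

Weld metal: throat = 0.707×8 = 5.656 mm, L = 2×66 = 132 mm. φR_n = 0.75 × 0.6 × 480 × 5.656 × 132 = 161.3 kN.
Base metal shear (12 mm plate): yield φR_n = 1.0×0.6×300×12×132 = 285.1 kN; rupture φR_n = 0.75×0.6×450×12×132 = 320.8 kN; take 285.1 kN (yield).
Governing: min(161.3, 285.1) = 161.3 kN → weld metal.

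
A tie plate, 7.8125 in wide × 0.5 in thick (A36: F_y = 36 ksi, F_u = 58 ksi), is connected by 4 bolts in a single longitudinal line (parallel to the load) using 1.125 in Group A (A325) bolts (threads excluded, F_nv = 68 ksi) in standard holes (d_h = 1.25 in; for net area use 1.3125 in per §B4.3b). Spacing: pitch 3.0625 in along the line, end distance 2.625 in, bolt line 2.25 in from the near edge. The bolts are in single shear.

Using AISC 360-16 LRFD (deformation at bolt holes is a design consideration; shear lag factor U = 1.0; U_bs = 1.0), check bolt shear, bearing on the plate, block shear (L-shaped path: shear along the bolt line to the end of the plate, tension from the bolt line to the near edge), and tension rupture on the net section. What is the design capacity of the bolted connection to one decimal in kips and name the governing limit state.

128.9 kips (block shear governs)

Bolt shear: A_b = π(1.125)²/4 = 0.99402 in². φR_n = 0.75 × 68 × 0.99402 × 4 × 1 = 202.8 kips.
Bearing (0.5 in plate, F_u = 58 ksi): end bolts L_c = 2.625 − 1.25/2 = 2, R_n = min(1.2×2×0.5×58, 2.4×1.125×0.5×58) = 69.6 kips/bolt; interior L_c = 3.0625 − 1.25 = 1.8125, R_n = 63.075 kips/bolt. φR_n = 0.75 × (1×69.6 + 3×63.075) = 194.1 kips.
Block shear: shear path 1×[2.625+3×3.0625] = 1×11.8125 in, A_gv = 5.9063, A_nv = 1×(11.8125 − 3.5×1.3125)×0.5 = 3.6094 in²; tension to near edge: (2.25 − 0.5×1.3125)×0.5 = 0.79688 in². R_n = min(0.6×58×3.6094, 0.6×36×5.9063) + 1.0×58×0.79688 = min(125.61, 127.58) + 46.219 = 171.83 kips. φR_n = 0.75 × 171.83 = 128.9 kips.
Tension rupture (net): A_n = (7.8125 − 1×1.3125)×0.5 = 3.25 in² (U = 1.0, A_e = A_n). φR_n = 0.75 × 58 × 3.25 = 141.4 kips.
Governing: min(202.8, 194.1, 128.9, 141.4) = 128.9 kips → block shear.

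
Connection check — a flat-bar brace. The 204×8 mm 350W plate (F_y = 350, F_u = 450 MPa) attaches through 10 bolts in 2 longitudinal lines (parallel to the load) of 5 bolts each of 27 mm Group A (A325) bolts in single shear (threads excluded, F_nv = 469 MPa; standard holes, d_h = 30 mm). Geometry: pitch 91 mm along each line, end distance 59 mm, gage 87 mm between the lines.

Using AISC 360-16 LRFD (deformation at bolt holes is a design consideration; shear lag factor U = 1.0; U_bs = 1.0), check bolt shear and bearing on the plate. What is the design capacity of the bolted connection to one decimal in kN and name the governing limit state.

1684.8 kN (bearing governs)

Bolt shear: A_b = π(27)²/4 = 572.56 mm². φR_n = 0.75 × 469 × 572.56 × 10 × 1 = 2014.0 kN.
Bearing (8 mm plate, F_u = 450 MPa): end bolts L_c = 59 − 30/2 = 44, R_n = min(1.2×44×8×450, 2.4×27×8×450) = 190.08 kN/bolt; interior L_c = 91 − 30 = 61, R_n = 233.28 kN/bolt. φR_n = 0.75 × (2×190.08 + 8×233.28) = 1684.8 kN.
Governing: min(2014.0, 1684.8) = 1684.8 kN → bearing.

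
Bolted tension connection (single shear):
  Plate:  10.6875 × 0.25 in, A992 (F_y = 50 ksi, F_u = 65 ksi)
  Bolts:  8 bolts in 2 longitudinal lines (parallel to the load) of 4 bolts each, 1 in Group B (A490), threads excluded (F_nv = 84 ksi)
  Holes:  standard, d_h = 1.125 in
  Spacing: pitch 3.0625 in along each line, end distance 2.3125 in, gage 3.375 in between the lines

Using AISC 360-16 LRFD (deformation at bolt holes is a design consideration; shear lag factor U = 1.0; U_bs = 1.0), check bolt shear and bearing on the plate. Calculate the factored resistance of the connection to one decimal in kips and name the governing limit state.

221.2 kips (bearing governs)

Bolt shear: A_b = π(1)²/4 = 0.7854 in². φR_n = 0.75 × 84 × 0.7854 × 8 × 1 = 395.8 kips.
Bearing (0.25 in plate, F_u = 65 ksi): end bolts L_c = 2.3125 − 1.125/2 = 1.75, R_n = min(1.2×1.75×0.25×65, 2.4×1×0.25×65) = 34.125 kips/bolt; interior L_c = 3.0625 − 1.125 = 1.9375, R_n = 37.781 kips/bolt. φR_n = 0.75 × (2×34.125 + 6×37.781) = 221.2 kips.
Governing: min(395.8, 221.2) = 221.2 kips → bearing.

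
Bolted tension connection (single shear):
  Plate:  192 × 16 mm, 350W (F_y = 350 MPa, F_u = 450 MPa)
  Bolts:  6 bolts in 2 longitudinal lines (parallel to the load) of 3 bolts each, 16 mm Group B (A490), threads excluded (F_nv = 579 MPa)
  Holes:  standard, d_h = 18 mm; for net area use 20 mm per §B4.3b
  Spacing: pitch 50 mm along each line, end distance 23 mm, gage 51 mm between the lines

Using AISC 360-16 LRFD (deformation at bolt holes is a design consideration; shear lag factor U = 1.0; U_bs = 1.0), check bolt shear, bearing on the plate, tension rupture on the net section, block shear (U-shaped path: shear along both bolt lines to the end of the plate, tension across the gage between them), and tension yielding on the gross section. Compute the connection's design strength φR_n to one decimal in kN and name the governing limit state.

523.9 kN (bolt shear governs)

Bolt shear: A_b = π(16)²/4 = 201.06 mm². φR_n = 0.75 × 579 × 201.06 × 6 × 1 = 523.9 kN.
Bearing (16 mm plate, F_u = 450 MPa): end bolts L_c = 23 − 18/2 = 14, R_n = min(1.2×14×16×450, 2.4×16×16×450) = 120.96 kN/bolt; interior L_c = 50 − 18 = 32, R_n = 276.48 kN/bolt. φR_n = 0.75 × (2×120.96 + 4×276.48) = 1010.9 kN.
Tension rupture (net): A_n = (192 − 2×20)×16 = 2432 mm² (U = 1.0, A_e = A_n). φR_n = 0.75 × 450 × 2432 = 820.8 kN.
Block shear: shear path 2×[23+2×50] = 2×123 mm, A_gv = 3936, A_nv = 2×(123 − 2.5×20)×16 = 2336 mm²; tension across gage: (51 − 1×20)×16 = 496 mm². R_n = min(0.6×450×2336, 0.6×350×3936) + 1.0×450×496 = min(630.72, 826.56) + 223.2 = 853.92 kN. φR_n = 0.75 × 853.92 = 640.4 kN.
Tension yield (gross): A_g = 192×16 = 3072 mm². φR_n = 0.90 × 350 × 3072 = 967.7 kN.
Governing: min(523.9, 1010.9, 820.8, 640.4, 967.7) = 523.9 kN → bolt shear.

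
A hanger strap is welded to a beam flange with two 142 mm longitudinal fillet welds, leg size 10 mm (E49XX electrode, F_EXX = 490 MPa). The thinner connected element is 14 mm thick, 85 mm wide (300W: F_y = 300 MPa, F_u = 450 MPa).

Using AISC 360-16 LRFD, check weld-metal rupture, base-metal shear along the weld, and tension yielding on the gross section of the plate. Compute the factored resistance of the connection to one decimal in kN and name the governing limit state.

Weld metal: throat = 0.707×10 = 7.07 mm, L = 2×142 = 284 mm. φR_n = 0.75 × 0.6 × 490 × 7.07 × 284 = 442.7 kN.
Base metal shear (14 mm plate): yield φR_n = 1.0×0.6×300×14×284 = 715.7 kN; rupture φR_n = 0.75×0.6×450×14×284 = 805.1 kN; take 715.7 kN (yield).
Tension yield (gross): A_g = 85×14 = 1190 mm². φR_n = 0.90 × 300 × 1190 = 321.3 kN.
Governing: min(442.7, 715.7, 321.3) = 321.3 kN → gross-section yield.

321.3 kN (gross-section yield governs)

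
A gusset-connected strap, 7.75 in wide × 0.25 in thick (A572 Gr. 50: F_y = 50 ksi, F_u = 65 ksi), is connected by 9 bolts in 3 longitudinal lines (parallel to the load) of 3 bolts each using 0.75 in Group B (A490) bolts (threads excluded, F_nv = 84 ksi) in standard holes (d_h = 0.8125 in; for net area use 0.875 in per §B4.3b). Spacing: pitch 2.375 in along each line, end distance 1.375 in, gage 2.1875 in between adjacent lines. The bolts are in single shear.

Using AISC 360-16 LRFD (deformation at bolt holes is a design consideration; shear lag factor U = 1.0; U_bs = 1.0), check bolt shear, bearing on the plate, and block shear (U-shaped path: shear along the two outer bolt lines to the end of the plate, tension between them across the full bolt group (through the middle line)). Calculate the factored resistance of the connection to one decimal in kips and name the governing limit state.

Bolt shear: A_b = π(0.75)²/4 = 0.44179 in². φR_n = 0.75 × 84 × 0.44179 × 9 × 1 = 250.5 kips.
Bearing (0.25 in plate, F_u = 65 ksi): end bolts L_c = 1.375 − 0.8125/2 = 0.96875, R_n = min(1.2×0.96875×0.25×65, 2.4×0.75×0.25×65) = 18.891 kips/bolt; interior L_c = 2.375 − 0.8125 = 1.5625, R_n = 29.25 kips/bolt. φR_n = 0.75 × (3×18.891 + 6×29.25) = 174.1 kips.
Block shear: shear path 2×[1.375+2×2.375] = 2×6.125 in, A_gv = 3.0625, A_nv = 2×(6.125 − 2.5×0.875)×0.25 = 1.9688 in²; tension across gage: (4.375 − 2×0.875)×0.25 = 0.65625 in². R_n = min(0.6×65×1.9688, 0.6×50×3.0625) + 1.0×65×0.65625 = min(76.783, 91.875) + 42.656 = 119.44 kips. φR_n = 0.75 × 119.44 = 89.6 kips.
Governing: min(250.5, 174.1, 89.6) = 89.6 kips → block shear.

89.6 kips (block shear governs)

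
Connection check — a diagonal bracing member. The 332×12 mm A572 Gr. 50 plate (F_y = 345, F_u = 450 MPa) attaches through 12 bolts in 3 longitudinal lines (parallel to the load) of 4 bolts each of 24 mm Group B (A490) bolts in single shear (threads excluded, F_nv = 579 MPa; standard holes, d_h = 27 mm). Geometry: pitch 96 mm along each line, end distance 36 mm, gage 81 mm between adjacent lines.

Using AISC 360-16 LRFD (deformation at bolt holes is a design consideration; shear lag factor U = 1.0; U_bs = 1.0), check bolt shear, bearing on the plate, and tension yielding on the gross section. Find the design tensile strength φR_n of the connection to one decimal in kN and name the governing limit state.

Bolt shear: A_b = π(24)²/4 = 452.39 mm². φR_n = 0.75 × 579 × 452.39 × 12 × 1 = 2357.4 kN.
Bearing (12 mm plate, F_u = 450 MPa): end bolts L_c = 36 − 27/2 = 22.5, R_n = min(1.2×22.5×12×450, 2.4×24×12×450) = 145.8 kN/bolt; interior L_c = 96 − 27 = 69, R_n = 311.04 kN/bolt. φR_n = 0.75 × (3×145.8 + 9×311.04) = 2427.6 kN.
Tension yield (gross): A_g = 332×12 = 3984 mm². φR_n = 0.90 × 345 × 3984 = 1237.0 kN.
Governing: min(2357.4, 2427.6, 1237.0) = 1237.0 kN → gross-section yield.

1237.0 kN (gross-section yield governs)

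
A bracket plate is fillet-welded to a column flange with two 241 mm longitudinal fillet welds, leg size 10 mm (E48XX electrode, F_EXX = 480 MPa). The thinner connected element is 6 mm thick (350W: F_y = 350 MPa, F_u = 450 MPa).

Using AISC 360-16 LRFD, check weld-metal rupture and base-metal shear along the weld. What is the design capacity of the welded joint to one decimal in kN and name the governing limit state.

585.6 kN (base-metal shear governs)

Weld metal: throat = 0.707×10 = 7.07 mm, L = 2×241 = 482 mm. φR_n = 0.75 × 0.6 × 480 × 7.07 × 482 = 736.1 kN.
Base metal shear (6 mm plate): yield φR_n = 1.0×0.6×350×6×482 = 607.3 kN; rupture φR_n = 0.75×0.6×450×6×482 = 585.6 kN; take 585.6 kN (rupture).
Governing: min(736.1, 585.6) = 585.6 kN → base-metal shear.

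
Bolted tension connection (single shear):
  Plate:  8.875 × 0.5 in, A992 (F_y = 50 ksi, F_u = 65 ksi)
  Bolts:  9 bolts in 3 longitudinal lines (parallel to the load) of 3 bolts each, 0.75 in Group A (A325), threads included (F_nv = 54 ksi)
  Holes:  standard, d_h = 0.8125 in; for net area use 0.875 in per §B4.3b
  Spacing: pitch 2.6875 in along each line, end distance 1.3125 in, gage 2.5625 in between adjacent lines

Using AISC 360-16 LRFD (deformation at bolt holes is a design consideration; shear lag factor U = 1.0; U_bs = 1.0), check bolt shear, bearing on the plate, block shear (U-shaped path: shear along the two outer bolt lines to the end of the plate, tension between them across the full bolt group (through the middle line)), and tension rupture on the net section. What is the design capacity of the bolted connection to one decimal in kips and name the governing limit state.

Bolt shear: A_b = π(0.75)²/4 = 0.44179 in². φR_n = 0.75 × 54 × 0.44179 × 9 × 1 = 161.0 kips.
Bearing (0.5 in plate, F_u = 65 ksi): end bolts L_c = 1.3125 − 0.8125/2 = 0.90625, R_n = min(1.2×0.90625×0.5×65, 2.4×0.75×0.5×65) = 35.344 kips/bolt; interior L_c = 2.6875 − 0.8125 = 1.875, R_n = 58.5 kips/bolt. φR_n = 0.75 × (3×35.344 + 6×58.5) = 342.8 kips.
Block shear: shear path 2×[1.3125+2×2.6875] = 2×6.6875 in, A_gv = 6.6875, A_nv = 2×(6.6875 − 2.5×0.875)×0.5 = 4.5 in²; tension across gage: (5.125 − 2×0.875)×0.5 = 1.6875 in². R_n = min(0.6×65×4.5, 0.6×50×6.6875) + 1.0×65×1.6875 = min(175.5, 200.63) + 109.69 = 285.19 kips. φR_n = 0.75 × 285.19 = 213.9 kips.
Tension rupture (net): A_n = (8.875 − 3×0.875)×0.5 = 3.125 in² (U = 1.0, A_e = A_n). φR_n = 0.75 × 65 × 3.125 = 152.3 kips.
Governing: min(161.0, 342.8, 213.9, 152.3) = 152.3 kips → net-section rupture.

152.3 kips (net-section rupture governs)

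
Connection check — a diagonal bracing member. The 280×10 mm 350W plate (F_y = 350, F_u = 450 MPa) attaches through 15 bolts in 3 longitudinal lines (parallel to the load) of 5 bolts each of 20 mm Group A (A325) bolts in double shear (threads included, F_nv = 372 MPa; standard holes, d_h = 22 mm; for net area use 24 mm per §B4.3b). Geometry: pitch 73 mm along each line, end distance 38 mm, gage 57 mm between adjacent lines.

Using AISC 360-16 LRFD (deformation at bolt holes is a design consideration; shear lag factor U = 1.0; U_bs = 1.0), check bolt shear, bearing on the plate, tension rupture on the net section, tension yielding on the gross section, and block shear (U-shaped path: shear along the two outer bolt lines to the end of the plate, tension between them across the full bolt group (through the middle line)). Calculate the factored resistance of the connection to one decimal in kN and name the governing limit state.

702.0 kN (net-section rupture governs)

Bolt shear: A_b = π(20)²/4 = 314.16 mm². φR_n = 0.75 × 372 × 314.16 × 15 × 2 = 2629.5 kN.
Bearing (10 mm plate, F_u = 450 MPa): end bolts L_c = 38 − 22/2 = 27, R_n = min(1.2×27×10×450, 2.4×20×10×450) = 145.8 kN/bolt; interior L_c = 73 − 22 = 51, R_n = 216 kN/bolt. φR_n = 0.75 × (3×145.8 + 12×216) = 2272.1 kN.
Tension rupture (net): A_n = (280 − 3×24)×10 = 2080 mm² (U = 1.0, A_e = A_n). φR_n = 0.75 × 450 × 2080 = 702.0 kN.
Tension yield (gross): A_g = 280×10 = 2800 mm². φR_n = 0.90 × 350 × 2800 = 882.0 kN.
Block shear: shear path 2×[38+4×73] = 2×330 mm, A_gv = 6600, A_nv = 2×(330 − 4.5×24)×10 = 4440 mm²; tension across gage: (114 − 2×24)×10 = 660 mm². R_n = min(0.6×450×4440, 0.6×350×6600) + 1.0×450×660 = min(1198.8, 1386) + 297 = 1495.8 kN. φR_n = 0.75 × 1495.8 = 1121.9 kN.
Governing: min(2629.5, 2272.1, 702.0, 882.0, 1121.9) = 702.0 kN → net-section rupture.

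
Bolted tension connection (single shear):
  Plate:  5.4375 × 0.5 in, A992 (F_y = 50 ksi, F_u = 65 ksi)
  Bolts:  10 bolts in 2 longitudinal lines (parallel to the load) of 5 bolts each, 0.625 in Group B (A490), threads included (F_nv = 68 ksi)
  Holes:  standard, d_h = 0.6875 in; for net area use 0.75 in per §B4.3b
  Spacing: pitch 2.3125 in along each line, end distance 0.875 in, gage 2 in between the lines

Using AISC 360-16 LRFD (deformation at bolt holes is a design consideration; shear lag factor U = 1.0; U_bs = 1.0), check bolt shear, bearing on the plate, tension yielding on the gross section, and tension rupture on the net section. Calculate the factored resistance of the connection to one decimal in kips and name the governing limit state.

96.0 kips (net-section rupture governs)

Bolt shear: A_b = π(0.625)²/4 = 0.3068 in². φR_n = 0.75 × 68 × 0.3068 × 10 × 1 = 156.5 kips.
Bearing (0.5 in plate, F_u = 65 ksi): end bolts L_c = 0.875 − 0.6875/2 = 0.53125, R_n = min(1.2×0.53125×0.5×65, 2.4×0.625×0.5×65) = 20.719 kips/bolt; interior L_c = 2.3125 − 0.6875 = 1.625, R_n = 48.75 kips/bolt. φR_n = 0.75 × (2×20.719 + 8×48.75) = 323.6 kips.
Tension yield (gross): A_g = 5.4375×0.5 = 2.7188 in². φR_n = 0.90 × 50 × 2.7188 = 122.3 kips.
Tension rupture (net): A_n = (5.4375 − 2×0.75)×0.5 = 1.9688 in² (U = 1.0, A_e = A_n). φR_n = 0.75 × 65 × 1.9688 = 96.0 kips.
Governing: min(156.5, 323.6, 122.3, 96.0) = 96.0 kips → net-section rupture.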